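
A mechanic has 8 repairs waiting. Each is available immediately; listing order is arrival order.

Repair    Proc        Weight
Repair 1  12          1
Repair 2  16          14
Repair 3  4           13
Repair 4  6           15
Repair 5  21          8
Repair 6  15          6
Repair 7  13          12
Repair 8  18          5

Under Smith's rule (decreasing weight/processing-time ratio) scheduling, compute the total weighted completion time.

WSPT (decreasing weight/processing-time ratio): Repair 3 Repair 4 Repair 7 Repair 2 Repair 6 Repair 5 Repair 8 Repair 1.
Repair 3: finishes 4, weight 13, w·C = 52
Repair 4: finishes 10, weight 15, w·C = 150
Repair 7: finishes 23, weight 12, w·C = 276
Repair 2: finishes 39, weight 14, w·C = 546
Repair 6: finishes 54, weight 6, w·C = 324
Repair 5: finishes 75, weight 8, w·C = 600
Repair 8: finishes 93, weight 5, w·C = 465
Repair 1: finishes 105, weight 1, w·C = 105
Sum = 52+150+276+546+324+600+465+105 = 2518.

2518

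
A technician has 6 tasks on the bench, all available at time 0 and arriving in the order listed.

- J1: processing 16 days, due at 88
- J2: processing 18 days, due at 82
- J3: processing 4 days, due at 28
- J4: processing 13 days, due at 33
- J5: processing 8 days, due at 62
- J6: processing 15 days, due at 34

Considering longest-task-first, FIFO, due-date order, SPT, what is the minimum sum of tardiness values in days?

LPT (decreasing processing time): J2 J1 J6 J4 J5 J3.
J2: 0→18, due 82, tardiness 0
J1: 18→34, due 88, tardiness 0
J6: 34→49, due 34, tardiness 15
J4: 49→62, due 33, tardiness 29
J5: 62→70, due 62, tardiness 8
J3: 70→74, due 28, tardiness 46
Sum = 0+0+15+29+8+46 = 98.
FIFO (arrival order): J1 J2 J3 J4 J5 J6.
J1: 0→16, due 88, tardiness 0
J2: 16→34, due 82, tardiness 0
J3: 34→38, due 28, tardiness 10
J4: 38→51, due 33, tardiness 18
J5: 51→59, due 62, tardiness 0
J6: 59→74, due 34, tardiness 40
Sum = 0+0+10+18+0+40 = 68.
EDD (increasing due date): J3 J4 J6 J5 J2 J1.
J3: 0→4, due 28, tardiness 0
J4: 4→17, due 33, tardiness 0
J6: 17→32, due 34, tardiness 0
J5: 32→40, due 62, tardiness 0
J2: 40→58, due 82, tardiness 0
J1: 58→74, due 88, tardiness 0
Sum = 0+0+0+0+0+0 = 0.
SPT (increasing processing time): J3 J5 J4 J6 J1 J2.
J3: 0→4, due 28, tardiness 0
J5: 4→12, due 62, tardiness 0
J4: 12→25, due 33, tardiness 0
J6: 25→40, due 34, tardiness 6
J1: 40→56, due 88, tardiness 0
J2: 56→74, due 82, tardiness 0
Sum = 0+0+0+6+0+0 = 6.
LPT 98, FIFO 68, EDD 0, SPT 6 → minimum 0.

0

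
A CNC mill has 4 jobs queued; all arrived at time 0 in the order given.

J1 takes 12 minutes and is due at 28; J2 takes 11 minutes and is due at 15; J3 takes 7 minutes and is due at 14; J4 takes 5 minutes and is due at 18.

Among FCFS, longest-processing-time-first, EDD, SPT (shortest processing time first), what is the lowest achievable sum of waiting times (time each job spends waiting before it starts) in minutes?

40

FIFO (arrival order): J1 J2 J3 J4.
J1: waits 0, runs 0→12
J2: waits 12, runs 12→23
J3: waits 23, runs 23→30
J4: waits 30, runs 30→35
Sum = 0+12+23+30 = 65.
LPT (decreasing processing time): J1 J2 J3 J4.
J1: waits 0, runs 0→12
J2: waits 12, runs 12→23
J3: waits 23, runs 23→30
J4: waits 30, runs 30→35
Sum = 0+12+23+30 = 65.
EDD (increasing due date): J3 J2 J4 J1.
J3: waits 0, runs 0→7
J2: waits 7, runs 7→18
J4: waits 18, runs 18→23
J1: waits 23, runs 23→35
Sum = 0+7+18+23 = 48.
SPT (increasing processing time): J4 J3 J2 J1.
J4: waits 0, runs 0→5
J3: waits 5, runs 5→12
J2: waits 12, runs 12→23
J1: waits 23, runs 23→35
Sum = 0+5+12+23 = 40.
FIFO 65, LPT 65, EDD 48, SPT 40 → minimum 40.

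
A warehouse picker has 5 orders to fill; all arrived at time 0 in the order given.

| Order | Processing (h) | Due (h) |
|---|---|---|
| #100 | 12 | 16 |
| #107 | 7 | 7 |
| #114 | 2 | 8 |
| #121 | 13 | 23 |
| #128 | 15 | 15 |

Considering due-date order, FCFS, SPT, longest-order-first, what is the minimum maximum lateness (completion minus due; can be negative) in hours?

EDD (increasing due date): #107 #114 #128 #100 #121.
#107: 0→7, due 7, lateness 0
#114: 7→9, due 8, lateness 1
#128: 9→24, due 15, lateness 9
#100: 24→36, due 16, lateness 20
#121: 36→49, due 23, lateness 26
Maximum = 26.
FIFO (arrival order): #100 #107 #114 #121 #128.
#100: 0→12, due 16, lateness -4
#107: 12→19, due 7, lateness 12
#114: 19→21, due 8, lateness 13
#121: 21→34, due 23, lateness 11
#128: 34→49, due 15, lateness 34
Maximum = 34.
SPT (increasing processing time): #114 #107 #100 #121 #128.
#114: 0→2, due 8, lateness -6
#107: 2→9, due 7, lateness 2
#100: 9→21, due 16, lateness 5
#121: 21→34, due 23, lateness 11
#128: 34→49, due 15, lateness 34
Maximum = 34.
LPT (decreasing processing time): #128 #121 #100 #107 #114.
#128: 0→15, due 15, lateness 0
#121: 15→28, due 23, lateness 5
#100: 28→40, due 16, lateness 24
#107: 40→47, due 7, lateness 40
#114: 47→49, due 8, lateness 41
Maximum = 41.
EDD 26, FIFO 34, SPT 34, LPT 41 → minimum 26.

26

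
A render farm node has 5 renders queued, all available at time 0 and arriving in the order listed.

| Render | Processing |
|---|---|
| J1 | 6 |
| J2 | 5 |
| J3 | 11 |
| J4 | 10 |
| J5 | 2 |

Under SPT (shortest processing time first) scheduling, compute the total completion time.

79

SPT (increasing processing time): J5 J2 J1 J4 J3.
J5: 0→2
J2: 2→7
J1: 7→13
J4: 13→23
J3: 23→34
Sum = 2+7+13+23+34 = 79.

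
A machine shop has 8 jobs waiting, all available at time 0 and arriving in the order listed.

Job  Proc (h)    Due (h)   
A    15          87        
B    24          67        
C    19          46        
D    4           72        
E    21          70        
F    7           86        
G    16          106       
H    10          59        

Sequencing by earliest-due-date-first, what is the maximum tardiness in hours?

EDD (increasing due date): C H B E D F A G.
C: 0→19, due 46, tardiness 0
H: 19→29, due 59, tardiness 0
B: 29→53, due 67, tardiness 0
E: 53→74, due 70, tardiness 4
D: 74→78, due 72, tardiness 6
F: 78→85, due 86, tardiness 0
A: 85→100, due 87, tardiness 13
G: 100→116, due 106, tardiness 10
Maximum = 13.

13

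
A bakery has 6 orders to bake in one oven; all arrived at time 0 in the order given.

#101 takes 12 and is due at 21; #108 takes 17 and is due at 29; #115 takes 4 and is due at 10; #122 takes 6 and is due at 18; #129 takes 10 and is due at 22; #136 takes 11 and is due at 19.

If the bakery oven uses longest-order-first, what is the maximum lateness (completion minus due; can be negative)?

LPT (decreasing processing time): #108 #101 #136 #129 #122 #115.
#108: 0→17, due 29, lateness -12
#101: 17→29, due 21, lateness 8
#136: 29→40, due 19, lateness 21
#129: 40→50, due 22, lateness 28
#122: 50→56, due 18, lateness 38
#115: 56→60, due 10, lateness 50
Maximum = 50.

50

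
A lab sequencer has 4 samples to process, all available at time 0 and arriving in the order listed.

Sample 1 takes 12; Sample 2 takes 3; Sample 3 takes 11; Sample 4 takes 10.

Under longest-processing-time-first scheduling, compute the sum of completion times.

LPT (decreasing processing time): Sample 1 Sample 3 Sample 4 Sample 2.
Sample 1: 0→12
Sample 3: 12→23
Sample 4: 23→33
Sample 2: 33→36
Sum = 12+23+33+36 = 104.

104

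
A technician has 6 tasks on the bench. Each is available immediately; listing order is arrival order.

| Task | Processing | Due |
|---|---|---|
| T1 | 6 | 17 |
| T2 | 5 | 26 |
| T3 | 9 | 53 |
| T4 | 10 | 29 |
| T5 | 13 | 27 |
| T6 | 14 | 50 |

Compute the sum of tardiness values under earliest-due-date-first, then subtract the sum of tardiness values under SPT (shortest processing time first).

EDD (increasing due date): T1 T2 T5 T4 T6 T3.
T1: 0→6, due 17, tardiness 0
T2: 6→11, due 26, tardiness 0
T5: 11→24, due 27, tardiness 0
T4: 24→34, due 29, tardiness 5
T6: 34→48, due 50, tardiness 0
T3: 48→57, due 53, tardiness 4
Sum = 0+0+0+5+0+4 = 9.
SPT (increasing processing time): T2 T1 T3 T4 T5 T6.
T2: 0→5, due 26, tardiness 0
T1: 5→11, due 17, tardiness 0
T3: 11→20, due 53, tardiness 0
T4: 20→30, due 29, tardiness 1
T5: 30→43, due 27, tardiness 16
T6: 43→57, due 50, tardiness 7
Sum = 0+0+0+1+16+7 = 24.
Difference = 9 − 24 = -15.

-15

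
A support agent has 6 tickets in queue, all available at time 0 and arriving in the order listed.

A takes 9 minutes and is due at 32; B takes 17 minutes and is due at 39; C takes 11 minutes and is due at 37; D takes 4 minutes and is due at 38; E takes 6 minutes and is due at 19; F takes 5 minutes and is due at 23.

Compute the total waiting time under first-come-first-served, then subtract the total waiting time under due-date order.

FIFO (arrival order): A B C D E F.
A: waits 0, runs 0→9
B: waits 9, runs 9→26
C: waits 26, runs 26→37
D: waits 37, runs 37→41
E: waits 41, runs 41→47
F: waits 47, runs 47→52
Sum = 0+9+26+37+41+47 = 160.
EDD (increasing due date): E F A C D B.
E: waits 0, runs 0→6
F: waits 6, runs 6→11
A: waits 11, runs 11→20
C: waits 20, runs 20→31
D: waits 31, runs 31→35
B: waits 35, runs 35→52
Sum = 0+6+11+20+31+35 = 103.
Difference = 160 − 103 = 57.

57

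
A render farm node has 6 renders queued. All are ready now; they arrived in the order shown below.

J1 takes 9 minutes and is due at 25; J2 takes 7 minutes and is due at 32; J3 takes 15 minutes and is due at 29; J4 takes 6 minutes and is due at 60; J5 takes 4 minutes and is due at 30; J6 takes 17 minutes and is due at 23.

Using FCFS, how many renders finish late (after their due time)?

FIFO (arrival order): J1 J2 J3 J4 J5 J6.
J1: 0→9, due 25, tardiness 0
J2: 9→16, due 32, tardiness 0
J3: 16→31, due 29, tardiness 2
J4: 31→37, due 60, tardiness 0
J5: 37→41, due 30, tardiness 11
J6: 41→58, due 23, tardiness 35
Late renders: 3.

3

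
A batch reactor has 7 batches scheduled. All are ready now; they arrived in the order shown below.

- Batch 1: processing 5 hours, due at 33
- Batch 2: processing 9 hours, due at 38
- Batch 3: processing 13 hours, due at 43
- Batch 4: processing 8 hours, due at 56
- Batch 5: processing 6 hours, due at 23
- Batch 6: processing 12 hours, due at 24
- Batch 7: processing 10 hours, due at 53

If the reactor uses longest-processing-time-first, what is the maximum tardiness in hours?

35

LPT (decreasing processing time): Batch 3 Batch 6 Batch 7 Batch 2 Batch 4 Batch 5 Batch 1.
Batch 3: 0→13, due 43, tardiness 0
Batch 6: 13→25, due 24, tardiness 1
Batch 7: 25→35, due 53, tardiness 0
Batch 2: 35→44, due 38, tardiness 6
Batch 4: 44→52, due 56, tardiness 0
Batch 5: 52→58, due 23, tardiness 35
Batch 1: 58→63, due 33, tardiness 30
Maximum = 35.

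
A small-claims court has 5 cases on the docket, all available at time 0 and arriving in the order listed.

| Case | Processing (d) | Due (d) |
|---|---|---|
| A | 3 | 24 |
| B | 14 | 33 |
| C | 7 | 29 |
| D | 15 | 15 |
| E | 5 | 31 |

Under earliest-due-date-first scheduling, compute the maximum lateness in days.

11

EDD (increasing due date): D A C E B.
D: 0→15, due 15, lateness 0
A: 15→18, due 24, lateness -6
C: 18→25, due 29, lateness -4
E: 25→30, due 31, lateness -1
B: 30→44, due 33, lateness 11
Maximum = 11.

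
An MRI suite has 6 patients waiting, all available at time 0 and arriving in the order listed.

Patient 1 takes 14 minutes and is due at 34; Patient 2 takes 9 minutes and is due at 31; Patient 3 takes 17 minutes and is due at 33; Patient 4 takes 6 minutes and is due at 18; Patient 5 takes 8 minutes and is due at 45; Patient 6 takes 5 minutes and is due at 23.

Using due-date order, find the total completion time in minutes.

184

EDD (increasing due date): Patient 4 Patient 6 Patient 2 Patient 3 Patient 1 Patient 5.
Patient 4: 0→6
Patient 6: 6→11
Patient 2: 11→20
Patient 3: 20→37
Patient 1: 37→51
Patient 5: 51→59
Sum = 6+11+20+37+51+59 = 184.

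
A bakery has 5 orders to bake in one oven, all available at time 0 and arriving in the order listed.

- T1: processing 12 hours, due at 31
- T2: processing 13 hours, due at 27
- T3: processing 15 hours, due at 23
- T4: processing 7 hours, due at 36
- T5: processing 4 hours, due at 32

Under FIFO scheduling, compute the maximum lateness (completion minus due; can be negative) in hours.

19

FIFO (arrival order): T1 T2 T3 T4 T5.
T1: 0→12, due 31, lateness -19
T2: 12→25, due 27, lateness -2
T3: 25→40, due 23, lateness 17
T4: 40→47, due 36, lateness 11
T5: 47→51, due 32, lateness 19
Maximum = 19.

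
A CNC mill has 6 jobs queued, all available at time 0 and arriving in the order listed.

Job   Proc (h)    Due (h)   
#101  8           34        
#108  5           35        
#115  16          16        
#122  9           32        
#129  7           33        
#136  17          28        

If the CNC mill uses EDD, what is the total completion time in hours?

259

EDD (increasing due date): #115 #136 #122 #129 #101 #108.
#115: 0→16
#136: 16→33
#122: 33→42
#129: 42→49
#101: 49→57
#108: 57→62
Sum = 16+33+42+49+57+62 = 259.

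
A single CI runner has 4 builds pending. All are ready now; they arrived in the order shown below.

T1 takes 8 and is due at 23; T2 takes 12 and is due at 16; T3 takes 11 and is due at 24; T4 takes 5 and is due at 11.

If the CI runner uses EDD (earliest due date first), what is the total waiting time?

EDD (increasing due date): T4 T2 T1 T3.
T4: waits 0, runs 0→5
T2: waits 5, runs 5→17
T1: waits 17, runs 17→25
T3: waits 25, runs 25→36
Sum = 0+5+17+25 = 47.

47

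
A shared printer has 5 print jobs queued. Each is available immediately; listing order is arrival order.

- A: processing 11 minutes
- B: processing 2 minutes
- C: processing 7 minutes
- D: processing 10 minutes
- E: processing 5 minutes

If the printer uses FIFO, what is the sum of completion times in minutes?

FIFO (arrival order): A B C D E.
A: 0→11
B: 11→13
C: 13→20
D: 20→30
E: 30→35
Sum = 11+13+20+30+35 = 109.

109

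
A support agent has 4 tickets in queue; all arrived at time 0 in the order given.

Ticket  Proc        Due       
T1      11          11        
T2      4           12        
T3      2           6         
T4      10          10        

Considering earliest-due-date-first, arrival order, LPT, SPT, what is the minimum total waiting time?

24

EDD (increasing due date): T3 T4 T1 T2.
T3: waits 0, runs 0→2
T4: waits 2, runs 2→12
T1: waits 12, runs 12→23
T2: waits 23, runs 23→27
Sum = 0+2+12+23 = 37.
FIFO (arrival order): T1 T2 T3 T4.
T1: waits 0, runs 0→11
T2: waits 11, runs 11→15
T3: waits 15, runs 15→17
T4: waits 17, runs 17→27
Sum = 0+11+15+17 = 43.
LPT (decreasing processing time): T1 T4 T2 T3.
T1: waits 0, runs 0→11
T4: waits 11, runs 11→21
T2: waits 21, runs 21→25
T3: waits 25, runs 25→27
Sum = 0+11+21+25 = 57.
SPT (increasing processing time): T3 T2 T4 T1.
T3: waits 0, runs 0→2
T2: waits 2, runs 2→6
T4: waits 6, runs 6→16
T1: waits 16, runs 16→27
Sum = 0+2+6+16 = 24.
EDD 37, FIFO 43, LPT 57, SPT 24 → minimum 24.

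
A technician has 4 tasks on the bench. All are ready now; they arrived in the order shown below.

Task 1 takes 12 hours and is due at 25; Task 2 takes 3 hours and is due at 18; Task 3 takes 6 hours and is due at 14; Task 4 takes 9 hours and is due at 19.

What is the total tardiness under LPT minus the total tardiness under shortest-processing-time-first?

22

LPT (decreasing processing time): Task 1 Task 4 Task 3 Task 2.
Task 1: 0→12, due 25, tardiness 0
Task 4: 12→21, due 19, tardiness 2
Task 3: 21→27, due 14, tardiness 13
Task 2: 27→30, due 18, tardiness 12
Sum = 0+2+13+12 = 27.
SPT (increasing processing time): Task 2 Task 3 Task 4 Task 1.
Task 2: 0→3, due 18, tardiness 0
Task 3: 3→9, due 14, tardiness 0
Task 4: 9→18, due 19, tardiness 0
Task 1: 18→30, due 25, tardiness 5
Sum = 0+0+0+5 = 5.
Difference = 27 − 5 = 22.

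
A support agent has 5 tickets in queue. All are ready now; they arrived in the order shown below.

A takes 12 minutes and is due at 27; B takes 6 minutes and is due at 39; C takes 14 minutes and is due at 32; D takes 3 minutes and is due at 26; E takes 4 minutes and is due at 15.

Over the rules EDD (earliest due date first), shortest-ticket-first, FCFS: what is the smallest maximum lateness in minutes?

1

EDD (increasing due date): E D A C B.
E: 0→4, due 15, lateness -11
D: 4→7, due 26, lateness -19
A: 7→19, due 27, lateness -8
C: 19→33, due 32, lateness 1
B: 33→39, due 39, lateness 0
Maximum = 1.
SPT (increasing processing time): D E B A C.
D: 0→3, due 26, lateness -23
E: 3→7, due 15, lateness -8
B: 7→13, due 39, lateness -26
A: 13→25, due 27, lateness -2
C: 25→39, due 32, lateness 7
Maximum = 7.
FIFO (arrival order): A B C D E.
A: 0→12, due 27, lateness -15
B: 12→18, due 39, lateness -21
C: 18→32, due 32, lateness 0
D: 32→35, due 26, lateness 9
E: 35→39, due 15, lateness 24
Maximum = 24.
EDD 1, SPT 7, FIFO 24 → minimum 1.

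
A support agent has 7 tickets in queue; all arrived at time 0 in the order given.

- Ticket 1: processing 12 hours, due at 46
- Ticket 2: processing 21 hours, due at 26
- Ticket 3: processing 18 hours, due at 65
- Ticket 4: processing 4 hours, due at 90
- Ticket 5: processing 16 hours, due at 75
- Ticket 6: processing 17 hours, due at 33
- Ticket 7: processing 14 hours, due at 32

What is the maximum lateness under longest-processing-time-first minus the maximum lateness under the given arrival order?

LPT (decreasing processing time): Ticket 2 Ticket 3 Ticket 6 Ticket 5 Ticket 7 Ticket 1 Ticket 4.
Ticket 2: 0→21, due 26, lateness -5
Ticket 3: 21→39, due 65, lateness -26
Ticket 6: 39→56, due 33, lateness 23
Ticket 5: 56→72, due 75, lateness -3
Ticket 7: 72→86, due 32, lateness 54
Ticket 1: 86→98, due 46, lateness 52
Ticket 4: 98→102, due 90, lateness 12
Maximum = 54.
FIFO (arrival order): Ticket 1 Ticket 2 Ticket 3 Ticket 4 Ticket 5 Ticket 6 Ticket 7.
Ticket 1: 0→12, due 46, lateness -34
Ticket 2: 12→33, due 26, lateness 7
Ticket 3: 33→51, due 65, lateness -14
Ticket 4: 51→55, due 90, lateness -35
Ticket 5: 55→71, due 75, lateness -4
Ticket 6: 71→88, due 33, lateness 55
Ticket 7: 88→102, due 32, lateness 70
Maximum = 70.
Difference = 54 − 70 = -16.

-16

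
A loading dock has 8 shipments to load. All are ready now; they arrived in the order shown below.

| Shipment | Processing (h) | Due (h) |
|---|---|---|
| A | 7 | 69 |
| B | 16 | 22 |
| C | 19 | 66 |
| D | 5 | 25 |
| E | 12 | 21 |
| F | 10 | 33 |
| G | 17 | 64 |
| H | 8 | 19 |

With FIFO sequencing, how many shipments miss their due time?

FIFO (arrival order): A B C D E F G H.
A: 0→7, due 69, tardiness 0
B: 7→23, due 22, tardiness 1
C: 23→42, due 66, tardiness 0
D: 42→47, due 25, tardiness 22
E: 47→59, due 21, tardiness 38
F: 59→69, due 33, tardiness 36
G: 69→86, due 64, tardiness 22
H: 86→94, due 19, tardiness 75
Late shipments: 6.

6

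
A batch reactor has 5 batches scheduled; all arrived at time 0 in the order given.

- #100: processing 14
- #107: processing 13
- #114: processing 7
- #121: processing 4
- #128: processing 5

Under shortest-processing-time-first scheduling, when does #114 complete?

16

SPT (increasing processing time): #121 #128 #114 #107 #100.
#121: 0→4
#128: 4→9
#114: 9→16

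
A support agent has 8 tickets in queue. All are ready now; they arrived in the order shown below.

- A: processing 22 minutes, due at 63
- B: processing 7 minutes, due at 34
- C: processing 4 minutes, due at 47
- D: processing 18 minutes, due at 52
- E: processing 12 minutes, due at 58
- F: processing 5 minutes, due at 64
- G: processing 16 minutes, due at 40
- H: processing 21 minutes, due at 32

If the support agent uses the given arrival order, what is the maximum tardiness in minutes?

73

FIFO (arrival order): A B C D E F G H.
A: 0→22, due 63, tardiness 0
B: 22→29, due 34, tardiness 0
C: 29→33, due 47, tardiness 0
D: 33→51, due 52, tardiness 0
E: 51→63, due 58, tardiness 5
F: 63→68, due 64, tardiness 4
G: 68→84, due 40, tardiness 44
H: 84→105, due 32, tardiness 73
Maximum = 73.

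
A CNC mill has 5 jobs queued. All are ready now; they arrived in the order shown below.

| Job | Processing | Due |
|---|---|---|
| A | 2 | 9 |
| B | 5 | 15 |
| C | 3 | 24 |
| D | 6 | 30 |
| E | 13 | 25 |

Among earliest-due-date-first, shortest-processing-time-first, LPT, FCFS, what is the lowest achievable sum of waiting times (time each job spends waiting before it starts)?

EDD (increasing due date): A B C E D.
A: waits 0, runs 0→2
B: waits 2, runs 2→7
C: waits 7, runs 7→10
E: waits 10, runs 10→23
D: waits 23, runs 23→29
Sum = 0+2+7+10+23 = 42.
SPT (increasing processing time): A C B D E.
A: waits 0, runs 0→2
C: waits 2, runs 2→5
B: waits 5, runs 5→10
D: waits 10, runs 10→16
E: waits 16, runs 16→29
Sum = 0+2+5+10+16 = 33.
LPT (decreasing processing time): E D B C A.
E: waits 0, runs 0→13
D: waits 13, runs 13→19
B: waits 19, runs 19→24
C: waits 24, runs 24→27
A: waits 27, runs 27→29
Sum = 0+13+19+24+27 = 83.
FIFO (arrival order): A B C D E.
A: waits 0, runs 0→2
B: waits 2, runs 2→7
C: waits 7, runs 7→10
D: waits 10, runs 10→16
E: waits 16, runs 16→29
Sum = 0+2+7+10+16 = 35.
EDD 42, SPT 33, LPT 83, FIFO 35 → minimum 33.

33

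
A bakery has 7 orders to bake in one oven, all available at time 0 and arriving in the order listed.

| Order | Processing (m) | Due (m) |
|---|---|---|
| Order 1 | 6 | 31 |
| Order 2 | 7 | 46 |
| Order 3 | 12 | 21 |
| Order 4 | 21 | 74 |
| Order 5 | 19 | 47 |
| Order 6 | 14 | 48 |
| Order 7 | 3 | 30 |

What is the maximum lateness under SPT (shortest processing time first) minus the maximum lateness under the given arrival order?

-38

SPT (increasing processing time): Order 7 Order 1 Order 2 Order 3 Order 6 Order 5 Order 4.
Order 7: 0→3, due 30, lateness -27
Order 1: 3→9, due 31, lateness -22
Order 2: 9→16, due 46, lateness -30
Order 3: 16→28, due 21, lateness 7
Order 6: 28→42, due 48, lateness -6
Order 5: 42→61, due 47, lateness 14
Order 4: 61→82, due 74, lateness 8
Maximum = 14.
FIFO (arrival order): Order 1 Order 2 Order 3 Order 4 Order 5 Order 6 Order 7.
Order 1: 0→6, due 31, lateness -25
Order 2: 6→13, due 46, lateness -33
Order 3: 13→25, due 21, lateness 4
Order 4: 25→46, due 74, lateness -28
Order 5: 46→65, due 47, lateness 18
Order 6: 65→79, due 48, lateness 31
Order 7: 79→82, due 30, lateness 52
Maximum = 52.
Difference = 14 − 52 = -38.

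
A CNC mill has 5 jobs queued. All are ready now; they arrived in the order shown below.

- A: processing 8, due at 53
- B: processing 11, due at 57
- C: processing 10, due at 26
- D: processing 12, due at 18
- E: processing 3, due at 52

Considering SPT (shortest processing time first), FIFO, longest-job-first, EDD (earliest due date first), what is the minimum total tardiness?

SPT (increasing processing time): E A C B D.
E: 0→3, due 52, tardiness 0
A: 3→11, due 53, tardiness 0
C: 11→21, due 26, tardiness 0
B: 21→32, due 57, tardiness 0
D: 32→44, due 18, tardiness 26
Sum = 0+0+0+0+26 = 26.
FIFO (arrival order): A B C D E.
A: 0→8, due 53, tardiness 0
B: 8→19, due 57, tardiness 0
C: 19→29, due 26, tardiness 3
D: 29→41, due 18, tardiness 23
E: 41→44, due 52, tardiness 0
Sum = 0+0+3+23+0 = 26.
LPT (decreasing processing time): D B C A E.
D: 0→12, due 18, tardiness 0
B: 12→23, due 57, tardiness 0
C: 23→33, due 26, tardiness 7
A: 33→41, due 53, tardiness 0
E: 41→44, due 52, tardiness 0
Sum = 0+0+7+0+0 = 7.
EDD (increasing due date): D C E A B.
D: 0→12, due 18, tardiness 0
C: 12→22, due 26, tardiness 0
E: 22→25, due 52, tardiness 0
A: 25→33, due 53, tardiness 0
B: 33→44, due 57, tardiness 0
Sum = 0+0+0+0+0 = 0.
SPT 26, FIFO 26, LPT 7, EDD 0 → minimum 0.

0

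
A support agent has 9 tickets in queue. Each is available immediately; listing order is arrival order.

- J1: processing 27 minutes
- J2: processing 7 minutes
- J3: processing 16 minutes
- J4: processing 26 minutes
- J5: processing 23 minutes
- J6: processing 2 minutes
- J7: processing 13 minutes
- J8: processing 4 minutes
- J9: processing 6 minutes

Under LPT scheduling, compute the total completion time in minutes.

829

LPT (decreasing processing time): J1 J4 J5 J3 J7 J2 J9 J8 J6.
J1: 0→27
J4: 27→53
J5: 53→76
J3: 76→92
J7: 92→105
J2: 105→112
J9: 112→118
J8: 118→122
J6: 122→124
Sum = 27+53+76+92+105+112+118+122+124 = 829.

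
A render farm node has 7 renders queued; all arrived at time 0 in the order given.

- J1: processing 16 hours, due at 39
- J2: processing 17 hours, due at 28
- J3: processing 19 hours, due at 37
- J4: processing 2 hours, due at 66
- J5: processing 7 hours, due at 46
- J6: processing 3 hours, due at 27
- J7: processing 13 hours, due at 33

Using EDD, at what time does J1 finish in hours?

EDD (increasing due date): J6 J2 J7 J3 J1 J5 J4.
J6: 0→3
J2: 3→20
J7: 20→33
J3: 33→52
J1: 52→68

68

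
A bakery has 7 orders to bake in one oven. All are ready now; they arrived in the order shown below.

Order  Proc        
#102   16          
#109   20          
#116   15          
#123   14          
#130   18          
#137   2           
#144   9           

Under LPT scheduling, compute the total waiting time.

LPT (decreasing processing time): #109 #130 #102 #116 #123 #144 #137.
#109: waits 0, runs 0→20
#130: waits 20, runs 20→38
#102: waits 38, runs 38→54
#116: waits 54, runs 54→69
#123: waits 69, runs 69→83
#144: waits 83, runs 83→92
#137: waits 92, runs 92→94
Sum = 0+20+38+54+69+83+92 = 356.

356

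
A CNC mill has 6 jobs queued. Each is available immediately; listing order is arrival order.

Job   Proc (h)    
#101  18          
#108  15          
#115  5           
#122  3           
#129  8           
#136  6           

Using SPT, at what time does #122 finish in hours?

3

SPT (increasing processing time): #122 #115 #136 #129 #108 #101.
#122: 0→3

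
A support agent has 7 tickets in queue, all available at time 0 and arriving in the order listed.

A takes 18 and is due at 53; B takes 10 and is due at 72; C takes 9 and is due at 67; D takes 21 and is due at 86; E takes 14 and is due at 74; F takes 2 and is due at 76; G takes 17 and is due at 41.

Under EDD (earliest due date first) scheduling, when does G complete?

17

EDD (increasing due date): G A C B E F D.
G: 0→17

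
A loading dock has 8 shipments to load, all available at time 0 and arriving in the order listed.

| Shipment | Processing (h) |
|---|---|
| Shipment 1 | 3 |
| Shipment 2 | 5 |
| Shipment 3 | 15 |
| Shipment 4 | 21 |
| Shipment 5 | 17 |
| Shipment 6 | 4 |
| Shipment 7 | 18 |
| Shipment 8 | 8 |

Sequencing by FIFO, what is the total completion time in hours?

378

FIFO (arrival order): Shipment 1 Shipment 2 Shipment 3 Shipment 4 Shipment 5 Shipment 6 Shipment 7 Shipment 8.
Shipment 1: 0→3
Shipment 2: 3→8
Shipment 3: 8→23
Shipment 4: 23→44
Shipment 5: 44→61
Shipment 6: 61→65
Shipment 7: 65→83
Shipment 8: 83→91
Sum = 3+8+23+44+61+65+83+91 = 378.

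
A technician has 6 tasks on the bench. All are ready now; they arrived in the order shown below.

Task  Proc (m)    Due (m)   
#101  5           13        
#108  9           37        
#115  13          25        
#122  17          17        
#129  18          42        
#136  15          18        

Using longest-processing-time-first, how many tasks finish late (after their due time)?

5

LPT (decreasing processing time): #129 #122 #136 #115 #108 #101.
#129: 0→18, due 42, tardiness 0
#122: 18→35, due 17, tardiness 18
#136: 35→50, due 18, tardiness 32
#115: 50→63, due 25, tardiness 38
#108: 63→72, due 37, tardiness 35
#101: 72→77, due 13, tardiness 64
Late tasks: 5.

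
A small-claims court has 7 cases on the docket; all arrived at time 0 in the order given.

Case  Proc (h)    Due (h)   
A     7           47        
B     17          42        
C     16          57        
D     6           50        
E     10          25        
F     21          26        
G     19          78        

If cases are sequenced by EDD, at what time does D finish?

EDD (increasing due date): E F B A D C G.
E: 0→10
F: 10→31
B: 31→48
A: 48→55
D: 55→61

61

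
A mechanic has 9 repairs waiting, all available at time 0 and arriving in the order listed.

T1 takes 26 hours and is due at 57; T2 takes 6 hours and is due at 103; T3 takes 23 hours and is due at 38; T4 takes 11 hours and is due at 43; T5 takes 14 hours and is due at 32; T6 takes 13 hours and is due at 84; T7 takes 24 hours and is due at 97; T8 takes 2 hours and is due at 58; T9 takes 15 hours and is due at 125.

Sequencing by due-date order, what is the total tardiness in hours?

EDD (increasing due date): T5 T3 T4 T1 T8 T6 T7 T2 T9.
T5: 0→14, due 32, tardiness 0
T3: 14→37, due 38, tardiness 0
T4: 37→48, due 43, tardiness 5
T1: 48→74, due 57, tardiness 17
T8: 74→76, due 58, tardiness 18
T6: 76→89, due 84, tardiness 5
T7: 89→113, due 97, tardiness 16
T2: 113→119, due 103, tardiness 16
T9: 119→134, due 125, tardiness 9
Sum = 0+0+5+17+18+5+16+16+9 = 86.

86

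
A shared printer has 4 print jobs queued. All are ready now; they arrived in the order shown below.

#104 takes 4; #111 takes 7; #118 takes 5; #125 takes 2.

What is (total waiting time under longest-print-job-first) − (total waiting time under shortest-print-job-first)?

16

LPT (decreasing processing time): #111 #118 #104 #125.
#111: waits 0, runs 0→7
#118: waits 7, runs 7→12
#104: waits 12, runs 12→16
#125: waits 16, runs 16→18
Sum = 0+7+12+16 = 35.
SPT (increasing processing time): #125 #104 #118 #111.
#125: waits 0, runs 0→2
#104: waits 2, runs 2→6
#118: waits 6, runs 6→11
#111: waits 11, runs 11→18
Sum = 0+2+6+11 = 19.
Difference = 35 − 19 = 16.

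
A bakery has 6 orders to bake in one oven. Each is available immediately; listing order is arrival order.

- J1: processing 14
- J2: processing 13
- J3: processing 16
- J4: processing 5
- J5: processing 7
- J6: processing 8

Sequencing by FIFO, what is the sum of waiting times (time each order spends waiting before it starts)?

FIFO (arrival order): J1 J2 J3 J4 J5 J6.
J1: waits 0, runs 0→14
J2: waits 14, runs 14→27
J3: waits 27, runs 27→43
J4: waits 43, runs 43→48
J5: waits 48, runs 48→55
J6: waits 55, runs 55→63
Sum = 0+14+27+43+48+55 = 187.

187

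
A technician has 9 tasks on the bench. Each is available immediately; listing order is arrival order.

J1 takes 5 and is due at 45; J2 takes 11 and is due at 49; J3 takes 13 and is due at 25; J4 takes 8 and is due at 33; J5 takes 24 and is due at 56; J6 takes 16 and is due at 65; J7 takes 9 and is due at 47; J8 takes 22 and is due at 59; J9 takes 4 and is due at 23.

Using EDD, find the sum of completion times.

EDD (increasing due date): J9 J3 J4 J1 J7 J2 J5 J8 J6.
J9: 0→4
J3: 4→17
J4: 17→25
J1: 25→30
J7: 30→39
J2: 39→50
J5: 50→74
J8: 74→96
J6: 96→112
Sum = 4+17+25+30+39+50+74+96+112 = 447.

447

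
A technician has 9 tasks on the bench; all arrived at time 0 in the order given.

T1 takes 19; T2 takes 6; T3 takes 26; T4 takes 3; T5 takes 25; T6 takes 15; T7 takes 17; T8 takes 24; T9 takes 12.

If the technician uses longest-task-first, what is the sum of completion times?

912

LPT (decreasing processing time): T3 T5 T8 T1 T7 T6 T9 T2 T4.
T3: 0→26
T5: 26→51
T8: 51→75
T1: 75→94
T7: 94→111
T6: 111→126
T9: 126→138
T2: 138→144
T4: 144→147
Sum = 26+51+75+94+111+126+138+144+147 = 912.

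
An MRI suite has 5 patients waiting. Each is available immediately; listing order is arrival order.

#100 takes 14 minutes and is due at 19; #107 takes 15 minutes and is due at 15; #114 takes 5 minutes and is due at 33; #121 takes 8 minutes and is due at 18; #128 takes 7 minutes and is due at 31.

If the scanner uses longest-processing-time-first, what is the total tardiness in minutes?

58

LPT (decreasing processing time): #107 #100 #121 #128 #114.
#107: 0→15, due 15, tardiness 0
#100: 15→29, due 19, tardiness 10
#121: 29→37, due 18, tardiness 19
#128: 37→44, due 31, tardiness 13
#114: 44→49, due 33, tardiness 16
Sum = 0+10+19+13+16 = 58.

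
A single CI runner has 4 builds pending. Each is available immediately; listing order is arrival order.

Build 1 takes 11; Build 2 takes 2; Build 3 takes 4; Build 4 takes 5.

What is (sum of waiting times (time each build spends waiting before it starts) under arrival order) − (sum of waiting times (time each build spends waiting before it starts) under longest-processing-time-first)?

FIFO (arrival order): Build 1 Build 2 Build 3 Build 4.
Build 1: waits 0, runs 0→11
Build 2: waits 11, runs 11→13
Build 3: waits 13, runs 13→17
Build 4: waits 17, runs 17→22
Sum = 0+11+13+17 = 41.
LPT (decreasing processing time): Build 1 Build 4 Build 3 Build 2.
Build 1: waits 0, runs 0→11
Build 4: waits 11, runs 11→16
Build 3: waits 16, runs 16→20
Build 2: waits 20, runs 20→22
Sum = 0+11+16+20 = 47.
Difference = 41 − 47 = -6.

-6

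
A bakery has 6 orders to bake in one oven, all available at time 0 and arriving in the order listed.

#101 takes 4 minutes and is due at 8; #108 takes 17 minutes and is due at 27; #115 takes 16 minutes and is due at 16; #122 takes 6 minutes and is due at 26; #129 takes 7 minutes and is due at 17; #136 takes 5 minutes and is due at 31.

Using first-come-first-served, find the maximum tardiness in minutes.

FIFO (arrival order): #101 #108 #115 #122 #129 #136.
#101: 0→4, due 8, tardiness 0
#108: 4→21, due 27, tardiness 0
#115: 21→37, due 16, tardiness 21
#122: 37→43, due 26, tardiness 17
#129: 43→50, due 17, tardiness 33
#136: 50→55, due 31, tardiness 24
Maximum = 33.

33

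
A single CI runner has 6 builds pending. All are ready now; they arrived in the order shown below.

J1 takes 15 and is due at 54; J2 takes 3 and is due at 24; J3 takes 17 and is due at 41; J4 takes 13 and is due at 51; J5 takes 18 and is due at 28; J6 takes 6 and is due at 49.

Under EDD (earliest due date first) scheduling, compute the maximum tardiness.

EDD (increasing due date): J2 J5 J3 J6 J4 J1.
J2: 0→3, due 24, tardiness 0
J5: 3→21, due 28, tardiness 0
J3: 21→38, due 41, tardiness 0
J6: 38→44, due 49, tardiness 0
J4: 44→57, due 51, tardiness 6
J1: 57→72, due 54, tardiness 18
Maximum = 18.

18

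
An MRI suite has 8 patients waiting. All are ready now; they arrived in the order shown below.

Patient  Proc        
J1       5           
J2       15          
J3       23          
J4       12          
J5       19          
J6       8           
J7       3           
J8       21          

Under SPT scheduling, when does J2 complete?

SPT (increasing processing time): J7 J1 J6 J4 J2 J5 J8 J3.
J7: 0→3
J1: 3→8
J6: 8→16
J4: 16→28
J2: 28→43

43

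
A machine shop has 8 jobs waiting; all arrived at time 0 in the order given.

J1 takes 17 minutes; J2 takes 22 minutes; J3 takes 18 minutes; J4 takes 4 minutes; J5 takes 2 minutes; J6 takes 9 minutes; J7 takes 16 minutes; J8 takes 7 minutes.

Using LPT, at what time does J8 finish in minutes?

89

LPT (decreasing processing time): J2 J3 J1 J7 J6 J8 J4 J5.
J2: 0→22
J3: 22→40
J1: 40→57
J7: 57→73
J6: 73→82
J8: 82→89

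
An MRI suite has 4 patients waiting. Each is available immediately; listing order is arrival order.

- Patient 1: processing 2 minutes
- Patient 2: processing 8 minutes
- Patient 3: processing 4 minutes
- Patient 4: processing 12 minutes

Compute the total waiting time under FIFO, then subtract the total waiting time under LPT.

-30

FIFO (arrival order): Patient 1 Patient 2 Patient 3 Patient 4.
Patient 1: waits 0, runs 0→2
Patient 2: waits 2, runs 2→10
Patient 3: waits 10, runs 10→14
Patient 4: waits 14, runs 14→26
Sum = 0+2+10+14 = 26.
LPT (decreasing processing time): Patient 4 Patient 2 Patient 3 Patient 1.
Patient 4: waits 0, runs 0→12
Patient 2: waits 12, runs 12→20
Patient 3: waits 20, runs 20→24
Patient 1: waits 24, runs 24→26
Sum = 0+12+20+24 = 56.
Difference = 26 − 56 = -30.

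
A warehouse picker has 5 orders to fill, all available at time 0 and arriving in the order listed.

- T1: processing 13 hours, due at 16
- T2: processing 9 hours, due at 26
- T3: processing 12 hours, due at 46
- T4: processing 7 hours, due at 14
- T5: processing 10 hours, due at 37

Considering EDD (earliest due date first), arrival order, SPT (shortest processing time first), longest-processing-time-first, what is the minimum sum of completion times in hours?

EDD (increasing due date): T4 T1 T2 T5 T3.
T4: 0→7
T1: 7→20
T2: 20→29
T5: 29→39
T3: 39→51
Sum = 7+20+29+39+51 = 146.
FIFO (arrival order): T1 T2 T3 T4 T5.
T1: 0→13
T2: 13→22
T3: 22→34
T4: 34→41
T5: 41→51
Sum = 13+22+34+41+51 = 161.
SPT (increasing processing time): T4 T2 T5 T3 T1.
T4: 0→7
T2: 7→16
T5: 16→26
T3: 26→38
T1: 38→51
Sum = 7+16+26+38+51 = 138.
LPT (decreasing processing time): T1 T3 T5 T2 T4.
T1: 0→13
T3: 13→25
T5: 25→35
T2: 35→44
T4: 44→51
Sum = 13+25+35+44+51 = 168.
EDD 146, FIFO 161, SPT 138, LPT 168 → minimum 138.

138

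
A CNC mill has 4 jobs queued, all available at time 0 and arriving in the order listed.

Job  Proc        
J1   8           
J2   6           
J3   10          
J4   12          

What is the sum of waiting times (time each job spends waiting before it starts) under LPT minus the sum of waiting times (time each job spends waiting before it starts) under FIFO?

LPT (decreasing processing time): J4 J3 J1 J2.
J4: waits 0, runs 0→12
J3: waits 12, runs 12→22
J1: waits 22, runs 22→30
J2: waits 30, runs 30→36
Sum = 0+12+22+30 = 64.
FIFO (arrival order): J1 J2 J3 J4.
J1: waits 0, runs 0→8
J2: waits 8, runs 8→14
J3: waits 14, runs 14→24
J4: waits 24, runs 24→36
Sum = 0+8+14+24 = 46.
Difference = 64 − 46 = 18.

18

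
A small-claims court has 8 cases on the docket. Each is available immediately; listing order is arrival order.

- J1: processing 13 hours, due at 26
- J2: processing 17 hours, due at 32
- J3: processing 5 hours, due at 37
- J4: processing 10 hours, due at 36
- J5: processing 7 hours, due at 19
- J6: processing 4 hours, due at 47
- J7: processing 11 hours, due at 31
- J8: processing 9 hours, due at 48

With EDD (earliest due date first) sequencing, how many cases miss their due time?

5

EDD (increasing due date): J5 J1 J7 J2 J4 J3 J6 J8.
J5: 0→7, due 19, tardiness 0
J1: 7→20, due 26, tardiness 0
J7: 20→31, due 31, tardiness 0
J2: 31→48, due 32, tardiness 16
J4: 48→58, due 36, tardiness 22
J3: 58→63, due 37, tardiness 26
J6: 63→67, due 47, tardiness 20
J8: 67→76, due 48, tardiness 28
Late cases: 5.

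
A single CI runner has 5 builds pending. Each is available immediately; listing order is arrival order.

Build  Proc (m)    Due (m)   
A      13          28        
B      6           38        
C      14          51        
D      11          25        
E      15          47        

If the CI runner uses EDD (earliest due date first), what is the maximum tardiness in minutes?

8

EDD (increasing due date): D A B E C.
D: 0→11, due 25, tardiness 0
A: 11→24, due 28, tardiness 0
B: 24→30, due 38, tardiness 0
E: 30→45, due 47, tardiness 0
C: 45→59, due 51, tardiness 8
Maximum = 8.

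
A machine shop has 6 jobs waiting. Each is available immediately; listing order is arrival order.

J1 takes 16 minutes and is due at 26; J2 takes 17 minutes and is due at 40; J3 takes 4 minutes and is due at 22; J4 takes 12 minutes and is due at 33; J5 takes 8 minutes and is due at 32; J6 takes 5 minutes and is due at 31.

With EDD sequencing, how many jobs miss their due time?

3

EDD (increasing due date): J3 J1 J6 J5 J4 J2.
J3: 0→4, due 22, tardiness 0
J1: 4→20, due 26, tardiness 0
J6: 20→25, due 31, tardiness 0
J5: 25→33, due 32, tardiness 1
J4: 33→45, due 33, tardiness 12
J2: 45→62, due 40, tardiness 22
Late jobs: 3.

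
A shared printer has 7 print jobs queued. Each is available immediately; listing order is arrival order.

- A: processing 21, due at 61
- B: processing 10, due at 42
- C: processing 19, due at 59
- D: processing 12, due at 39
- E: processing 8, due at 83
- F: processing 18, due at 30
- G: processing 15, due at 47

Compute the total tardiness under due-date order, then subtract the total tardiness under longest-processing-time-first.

-96

EDD (increasing due date): F D B G C A E.
F: 0→18, due 30, tardiness 0
D: 18→30, due 39, tardiness 0
B: 30→40, due 42, tardiness 0
G: 40→55, due 47, tardiness 8
C: 55→74, due 59, tardiness 15
A: 74→95, due 61, tardiness 34
E: 95→103, due 83, tardiness 20
Sum = 0+0+0+8+15+34+20 = 77.
LPT (decreasing processing time): A C F G D B E.
A: 0→21, due 61, tardiness 0
C: 21→40, due 59, tardiness 0
F: 40→58, due 30, tardiness 28
G: 58→73, due 47, tardiness 26
D: 73→85, due 39, tardiness 46
B: 85→95, due 42, tardiness 53
E: 95→103, due 83, tardiness 20
Sum = 0+0+28+26+46+53+20 = 173.
Difference = 77 − 173 = -96.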